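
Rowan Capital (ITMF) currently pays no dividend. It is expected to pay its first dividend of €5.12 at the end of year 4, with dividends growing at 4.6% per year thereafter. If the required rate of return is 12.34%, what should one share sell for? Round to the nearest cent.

Deferred-dividend DDM. At t=3 the remaining stream is a growing perpetuity with first payment D_4 = 5.12.
V_3 = D_4/(r−g) = 5.12/(0.1234−0.046) = 66.1499
P₀ = V_3/(1+r)^3 = 66.1499/(1+0.1234)^3 = 46.6580

€46.66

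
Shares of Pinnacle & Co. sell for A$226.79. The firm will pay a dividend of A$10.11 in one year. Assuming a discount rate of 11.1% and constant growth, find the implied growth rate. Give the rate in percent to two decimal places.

6.64%

From P₀ = D₁/(r − g), the implied growth is g = r − D₁/P₀.
g = 0.111 − 10.11/226.79 = 0.111 − 0.04458 = 0.06642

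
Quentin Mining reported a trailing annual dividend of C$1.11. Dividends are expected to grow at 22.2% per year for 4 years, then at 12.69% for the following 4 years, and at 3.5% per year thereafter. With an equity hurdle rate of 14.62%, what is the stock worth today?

Three-stage DDM. Project D₁…D_8; terminal Gordon value at t=8 with g = 0.035; discount at r = 0.1462.
D_1 = 1.3564
D_2 = 1.6575
D_3 = 2.0255
D_4 = 2.4752
D_5 = 2.7893
D_6 = 3.1432
D_7 = 3.5421
D_8 = 3.9916
TV_8 = 4.1313/(0.1462−0.035) = 37.1522
P₀ = Σ Dₜ/(1+r)ᵗ + TV_8/(1+r)^8 = 23.1940

C$23.19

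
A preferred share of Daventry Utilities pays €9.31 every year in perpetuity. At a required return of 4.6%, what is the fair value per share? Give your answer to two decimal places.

€202.39

Zero-growth DDM (perpetuity): P₀ = D/r = 9.31 / 0.046 = 202.3913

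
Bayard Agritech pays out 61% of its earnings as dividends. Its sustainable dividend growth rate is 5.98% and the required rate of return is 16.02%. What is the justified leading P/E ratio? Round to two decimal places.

Justified leading P/E = b/(r−g) = 0.61/(0.1602−0.0598) = 6.0757

6.08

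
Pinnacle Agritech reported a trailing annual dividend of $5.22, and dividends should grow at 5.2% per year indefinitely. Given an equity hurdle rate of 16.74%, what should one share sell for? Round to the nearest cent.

$47.59

Gordon growth model: P₀ = D₁/(r − g). D₁ = 5.22 × (1 + 0.052) = 5.4914.
P₀ = 5.4914 / (0.1674 − 0.052) = 5.4914 / 0.1154 = 47.5861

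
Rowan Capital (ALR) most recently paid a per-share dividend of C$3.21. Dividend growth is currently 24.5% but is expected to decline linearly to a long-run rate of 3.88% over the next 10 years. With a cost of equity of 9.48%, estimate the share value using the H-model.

C$118.64

H-model: P₀ = D₀[(1+g_L) + H(g_S−g_L)]/(r−g_L), with H = 10/2 = 5.
P₀ = 3.21 × [(1+0.0388) + 5×(0.245−0.0388)] / (0.0948−0.0388)
   = 3.21 × 2.0698 / 0.056 = 118.6439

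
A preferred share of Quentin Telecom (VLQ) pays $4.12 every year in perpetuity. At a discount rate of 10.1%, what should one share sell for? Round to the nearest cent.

$40.79

Zero-growth DDM (perpetuity): P₀ = D/r = 4.12 / 0.101 = 40.7921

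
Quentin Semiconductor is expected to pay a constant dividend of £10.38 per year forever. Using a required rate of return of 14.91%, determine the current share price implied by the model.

£69.62

Zero-growth DDM (perpetuity): P₀ = D/r = 10.38 / 0.1491 = 69.6177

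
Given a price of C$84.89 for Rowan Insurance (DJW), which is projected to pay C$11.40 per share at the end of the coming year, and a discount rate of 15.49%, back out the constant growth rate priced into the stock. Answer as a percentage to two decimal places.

From P₀ = D₁/(r − g), the implied growth is g = r − D₁/P₀.
g = 0.1549 − 11.40/84.89 = 0.1549 − 0.13429 = 0.02061

2.06%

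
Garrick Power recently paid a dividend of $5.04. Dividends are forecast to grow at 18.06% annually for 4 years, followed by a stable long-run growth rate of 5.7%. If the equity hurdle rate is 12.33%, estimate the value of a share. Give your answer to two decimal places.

Two-stage DDM. Project D₁…D_4 at 0.1806, terminal growth 0.057, discount at r = 0.1233.
D_1 = 5.9502
D_2 = 7.0248
D_3 = 8.2935
D_4 = 9.7913
Terminal value at t=4: TV = D_5/(r−g) = 10.3494/(0.1233−0.057) = 156.1001
P₀ = 5.9502/(1+0.1233)^1 + 7.0248/(1+0.1233)^2 + 8.2935/(1+0.1233)^3 + 9.7913/(1+0.1233)^4 + 156.1001/(1+0.1233)^4 = 120.9092

$120.91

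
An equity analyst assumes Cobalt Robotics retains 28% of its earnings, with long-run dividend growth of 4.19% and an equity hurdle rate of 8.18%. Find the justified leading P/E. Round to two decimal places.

Payout ratio b = 1 − 0.28 = 0.72.
Justified leading P/E = b/(r−g) = 0.72/(0.0818−0.0419) = 18.0451

18.05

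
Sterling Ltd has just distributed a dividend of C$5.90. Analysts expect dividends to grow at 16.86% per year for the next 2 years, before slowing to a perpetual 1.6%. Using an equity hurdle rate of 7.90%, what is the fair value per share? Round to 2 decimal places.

C$124.92

Two-stage DDM. Project D₁…D_2 at 0.1686, terminal growth 0.016, discount at r = 0.079.
D_1 = 6.8947
D_2 = 8.0572
Terminal value at t=2: TV = D_3/(r−g) = 8.1861/(0.079−0.016) = 129.9382
P₀ = 6.8947/(1+0.079)^1 + 8.0572/(1+0.079)^2 + 129.9382/(1+0.079)^2 = 124.9182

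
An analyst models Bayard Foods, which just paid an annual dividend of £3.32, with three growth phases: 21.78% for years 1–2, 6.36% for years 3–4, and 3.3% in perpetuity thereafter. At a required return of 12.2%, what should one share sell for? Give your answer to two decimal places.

£55.53

Three-stage DDM. Project D₁…D_4; terminal Gordon value at t=4 with g = 0.033; discount at r = 0.122.
D_1 = 4.0431
D_2 = 4.9237
D_3 = 5.2368
D_4 = 5.5699
TV_4 = 5.7537/(0.122−0.033) = 64.6483
P₀ = Σ Dₜ/(1+r)ᵗ + TV_4/(1+r)^4 = 55.5298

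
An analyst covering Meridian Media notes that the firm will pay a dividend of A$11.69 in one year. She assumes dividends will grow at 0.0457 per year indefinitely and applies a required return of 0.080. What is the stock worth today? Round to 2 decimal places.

A$340.82

Gordon growth model: P₀ = D₁/(r − g), with D₁ = 11.69 given directly.
P₀ = 11.6900 / (0.08 − 0.0457) = 11.6900 / 0.0343 = 340.8163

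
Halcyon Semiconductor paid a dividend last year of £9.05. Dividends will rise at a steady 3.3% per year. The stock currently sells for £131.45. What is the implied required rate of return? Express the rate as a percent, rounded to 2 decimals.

10.41%

Rearranging the constant-growth DDM: r = D₁/P₀ + g.
D₁ = 9.05 × (1 + 0.033) = 9.3486.
r = 9.3486 / 131.45 + 0.033 = 0.07112 + 0.033 = 0.10412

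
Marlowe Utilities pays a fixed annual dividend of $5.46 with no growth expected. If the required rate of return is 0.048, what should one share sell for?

Zero-growth DDM (perpetuity): P₀ = D/r = 5.46 / 0.048 = 113.7500

$113.75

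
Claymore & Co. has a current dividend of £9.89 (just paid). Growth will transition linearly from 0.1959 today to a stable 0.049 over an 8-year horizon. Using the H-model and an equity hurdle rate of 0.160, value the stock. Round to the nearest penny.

H-model: P₀ = D₀[(1+g_L) + H(g_S−g_L)]/(r−g_L), with H = 8/2 = 4.
P₀ = 9.89 × [(1+0.049) + 4×(0.1959−0.049)] / (0.16−0.049)
   = 9.89 × 1.6366 / 0.111 = 145.8196

£145.82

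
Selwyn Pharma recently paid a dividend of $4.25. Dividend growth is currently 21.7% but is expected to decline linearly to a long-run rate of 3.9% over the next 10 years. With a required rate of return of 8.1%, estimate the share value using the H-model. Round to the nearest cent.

$195.20

H-model: P₀ = D₀[(1+g_L) + H(g_S−g_L)]/(r−g_L), with H = 10/2 = 5.
P₀ = 4.25 × [(1+0.039) + 5×(0.217−0.039)] / (0.081−0.039)
   = 4.25 × 1.9290 / 0.042 = 195.1964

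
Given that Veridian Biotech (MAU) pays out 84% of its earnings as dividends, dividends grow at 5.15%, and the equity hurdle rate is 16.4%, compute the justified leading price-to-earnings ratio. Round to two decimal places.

Justified leading P/E = b/(r−g) = 0.84/(0.164−0.0515) = 7.4667

7.47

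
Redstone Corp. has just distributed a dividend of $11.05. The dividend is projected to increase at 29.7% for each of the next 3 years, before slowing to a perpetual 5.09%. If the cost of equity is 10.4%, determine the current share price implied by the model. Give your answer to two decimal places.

$400.75

Two-stage DDM. Project D₁…D_3 at 0.297, terminal growth 0.0509, discount at r = 0.104.
D_1 = 14.3318
D_2 = 18.5884
D_3 = 24.1092
Terminal value at t=3: TV = D_4/(r−g) = 25.3363/(0.104−0.0509) = 477.1436
P₀ = 14.3318/(1+0.104)^1 + 18.5884/(1+0.104)^2 + 24.1092/(1+0.104)^3 + 477.1436/(1+0.104)^3 = 400.7529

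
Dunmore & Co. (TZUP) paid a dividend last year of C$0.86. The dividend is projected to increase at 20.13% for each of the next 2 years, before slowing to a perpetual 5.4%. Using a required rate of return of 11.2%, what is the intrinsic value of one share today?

Two-stage DDM. Project D₁…D_2 at 0.2013, terminal growth 0.054, discount at r = 0.112.
D_1 = 1.0331
D_2 = 1.2411
Terminal value at t=2: TV = D_3/(r−g) = 1.3081/(0.112−0.054) = 22.5535
P₀ = 1.0331/(1+0.112)^1 + 1.2411/(1+0.112)^2 + 22.5535/(1+0.112)^2 = 20.1719

C$20.17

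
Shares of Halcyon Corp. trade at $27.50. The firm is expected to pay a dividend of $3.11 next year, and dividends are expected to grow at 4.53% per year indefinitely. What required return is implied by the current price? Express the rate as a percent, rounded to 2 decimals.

15.84%

Rearranging the constant-growth DDM: r = D₁/P₀ + g.
r = 3.1100 / 27.50 + 0.0453 = 0.11309 + 0.0453 = 0.15839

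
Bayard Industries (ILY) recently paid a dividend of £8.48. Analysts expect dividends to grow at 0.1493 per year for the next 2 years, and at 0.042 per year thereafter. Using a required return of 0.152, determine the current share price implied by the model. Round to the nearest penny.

Two-stage DDM. Project D₁…D_2 at 0.1493, terminal growth 0.042, discount at r = 0.152.
D_1 = 9.7461
D_2 = 11.2012
Terminal value at t=2: TV = D_3/(r−g) = 11.6716/(0.152−0.042) = 106.1055
P₀ = 9.7461/(1+0.152)^1 + 11.2012/(1+0.152)^2 + 106.1055/(1+0.152)^2 = 96.8530

£96.85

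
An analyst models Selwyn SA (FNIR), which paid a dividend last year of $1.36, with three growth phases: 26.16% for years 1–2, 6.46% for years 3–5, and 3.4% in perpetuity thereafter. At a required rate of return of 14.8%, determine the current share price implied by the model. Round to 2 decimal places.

$19.26

Three-stage DDM. Project D₁…D_5; terminal Gordon value at t=5 with g = 0.034; discount at r = 0.148.
D_1 = 1.7158
D_2 = 2.1646
D_3 = 2.3045
D_4 = 2.4533
D_5 = 2.6118
TV_5 = 2.7006/(0.148−0.034) = 23.6896
P₀ = Σ Dₜ/(1+r)ᵗ + TV_5/(1+r)^5 = 19.2634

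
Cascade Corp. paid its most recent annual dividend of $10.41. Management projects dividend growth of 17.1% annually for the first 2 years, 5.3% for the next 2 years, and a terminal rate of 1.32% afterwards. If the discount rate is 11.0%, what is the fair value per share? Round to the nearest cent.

Three-stage DDM. Project D₁…D_4; terminal Gordon value at t=4 with g = 0.0132; discount at r = 0.11.
D_1 = 12.1901
D_2 = 14.2746
D_3 = 15.0312
D_4 = 15.8278
TV_4 = 16.0368/(0.11−0.0132) = 165.6689
P₀ = Σ Dₜ/(1+r)ᵗ + TV_4/(1+r)^4 = 153.1159

$153.12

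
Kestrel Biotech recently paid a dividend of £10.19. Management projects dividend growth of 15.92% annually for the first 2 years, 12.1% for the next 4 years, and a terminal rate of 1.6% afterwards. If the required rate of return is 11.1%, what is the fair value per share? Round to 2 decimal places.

£190.08

Three-stage DDM. Project D₁…D_6; terminal Gordon value at t=6 with g = 0.016; discount at r = 0.111.
D_1 = 11.8122
D_2 = 13.6928
D_3 = 15.3496
D_4 = 17.2069
D_5 = 19.2889
D_6 = 21.6229
TV_6 = 21.9688/(0.111−0.016) = 231.2509
P₀ = Σ Dₜ/(1+r)ᵗ + TV_6/(1+r)^6 = 190.0764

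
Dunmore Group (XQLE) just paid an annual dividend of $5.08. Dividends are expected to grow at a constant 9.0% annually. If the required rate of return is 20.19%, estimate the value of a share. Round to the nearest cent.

$49.48

Gordon growth model: P₀ = D₁/(r − g). D₁ = 5.08 × (1 + 0.09) = 5.5372.
P₀ = 5.5372 / (0.2019 − 0.09) = 5.5372 / 0.1119 = 49.4835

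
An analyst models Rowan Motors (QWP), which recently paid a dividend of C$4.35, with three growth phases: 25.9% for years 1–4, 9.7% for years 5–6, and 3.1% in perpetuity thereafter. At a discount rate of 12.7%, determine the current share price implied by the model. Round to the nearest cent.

C$105.08

Three-stage DDM. Project D₁…D_6; terminal Gordon value at t=6 with g = 0.031; discount at r = 0.127.
D_1 = 5.4766
D_2 = 6.8951
D_3 = 8.6809
D_4 = 10.9293
D_5 = 11.9894
D_6 = 13.1524
TV_6 = 13.5601/(0.127−0.031) = 141.2514
P₀ = Σ Dₜ/(1+r)ᵗ + TV_6/(1+r)^6 = 105.0774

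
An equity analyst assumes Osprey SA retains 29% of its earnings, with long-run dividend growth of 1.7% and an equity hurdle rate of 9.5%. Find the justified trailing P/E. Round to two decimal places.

9.26

Payout ratio b = 1 − 0.29 = 0.71.
Justified trailing P/E = b(1+g)/(r−g) = 0.71×(1+0.017)/(0.095−0.017) = 9.2573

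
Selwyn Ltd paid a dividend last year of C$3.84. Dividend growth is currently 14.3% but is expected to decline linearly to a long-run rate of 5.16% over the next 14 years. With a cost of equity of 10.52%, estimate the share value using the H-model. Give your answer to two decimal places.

H-model: P₀ = D₀[(1+g_L) + H(g_S−g_L)]/(r−g_L), with H = 14/2 = 7.
P₀ = 3.84 × [(1+0.0516) + 7×(0.143−0.0516)] / (0.1052−0.0516)
   = 3.84 × 1.6914 / 0.0536 = 121.1749

C$121.17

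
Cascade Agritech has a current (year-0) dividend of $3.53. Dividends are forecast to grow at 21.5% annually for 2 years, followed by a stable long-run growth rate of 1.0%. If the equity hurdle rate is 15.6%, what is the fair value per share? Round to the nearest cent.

Two-stage DDM. Project D₁…D_2 at 0.215, terminal growth 0.01, discount at r = 0.156.
D_1 = 4.2889
D_2 = 5.2111
Terminal value at t=2: TV = D_3/(r−g) = 5.2632/(0.156−0.01) = 36.0492
P₀ = 4.2889/(1+0.156)^1 + 5.2111/(1+0.156)^2 + 36.0492/(1+0.156)^2 = 34.5858

$34.59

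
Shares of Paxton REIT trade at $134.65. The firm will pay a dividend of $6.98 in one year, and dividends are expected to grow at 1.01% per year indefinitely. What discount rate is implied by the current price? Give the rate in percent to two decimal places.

6.19%

Rearranging the constant-growth DDM: r = D₁/P₀ + g.
r = 6.9800 / 134.65 + 0.0101 = 0.05184 + 0.0101 = 0.06194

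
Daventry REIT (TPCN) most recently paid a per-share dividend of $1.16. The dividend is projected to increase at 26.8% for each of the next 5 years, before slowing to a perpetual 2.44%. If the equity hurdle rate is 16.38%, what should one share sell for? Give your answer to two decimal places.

Two-stage DDM. Project D₁…D_5 at 0.268, terminal growth 0.0244, discount at r = 0.1638.
D_1 = 1.4709
D_2 = 1.8651
D_3 = 2.3649
D_4 = 2.9987
D_5 = 3.8024
Terminal value at t=5: TV = D_6/(r−g) = 3.8951/(0.1638−0.0244) = 27.9422
P₀ = 1.4709/(1+0.1638)^1 + 1.8651/(1+0.1638)^2 + 2.3649/(1+0.1638)^3 + 2.9987/(1+0.1638)^4 + 3.8024/(1+0.1638)^5 + 27.9422/(1+0.1638)^5 = 20.6447

$20.64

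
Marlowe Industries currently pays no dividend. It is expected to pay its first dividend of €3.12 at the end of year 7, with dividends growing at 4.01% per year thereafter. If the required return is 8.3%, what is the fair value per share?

Deferred-dividend DDM. At t=6 the remaining stream is a growing perpetuity with first payment D_7 = 3.12.
V_6 = D_7/(r−g) = 3.12/(0.083−0.0401) = 72.7273
P₀ = V_6/(1+r)^6 = 72.7273/(1+0.083)^6 = 45.0740

€45.07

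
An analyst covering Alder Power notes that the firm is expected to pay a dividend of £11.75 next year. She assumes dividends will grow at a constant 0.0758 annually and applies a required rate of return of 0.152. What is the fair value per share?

Gordon growth model: P₀ = D₁/(r − g), with D₁ = 11.75 given directly.
P₀ = 11.7500 / (0.152 − 0.0758) = 11.7500 / 0.0762 = 154.1995

£154.20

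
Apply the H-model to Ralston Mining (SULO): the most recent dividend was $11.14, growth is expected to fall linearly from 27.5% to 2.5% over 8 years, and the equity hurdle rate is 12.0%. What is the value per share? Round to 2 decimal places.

H-model: P₀ = D₀[(1+g_L) + H(g_S−g_L)]/(r−g_L), with H = 8/2 = 4.
P₀ = 11.14 × [(1+0.025) + 4×(0.275−0.025)] / (0.12−0.025)
   = 11.14 × 2.0250 / 0.095 = 237.4579

$237.46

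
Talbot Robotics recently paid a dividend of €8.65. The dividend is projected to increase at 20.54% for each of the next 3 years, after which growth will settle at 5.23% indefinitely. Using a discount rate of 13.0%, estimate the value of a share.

€171.77

Two-stage DDM. Project D₁…D_3 at 0.2054, terminal growth 0.0523, discount at r = 0.13.
D_1 = 10.4267
D_2 = 12.5684
D_3 = 15.1499
Terminal value at t=3: TV = D_4/(r−g) = 15.9422/(0.13−0.0523) = 205.1768
P₀ = 10.4267/(1+0.13)^1 + 12.5684/(1+0.13)^2 + 15.1499/(1+0.13)^3 + 205.1768/(1+0.13)^3 = 171.7675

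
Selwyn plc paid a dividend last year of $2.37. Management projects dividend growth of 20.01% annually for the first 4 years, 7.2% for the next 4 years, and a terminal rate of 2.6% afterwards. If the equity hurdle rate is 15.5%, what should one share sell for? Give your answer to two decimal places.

Three-stage DDM. Project D₁…D_8; terminal Gordon value at t=8 with g = 0.026; discount at r = 0.155.
D_1 = 2.8442
D_2 = 3.4134
D_3 = 4.0964
D_4 = 4.9161
D_5 = 5.2700
D_6 = 5.6495
D_7 = 6.0562
D_8 = 6.4923
TV_8 = 6.6611/(0.155−0.026) = 51.6363
P₀ = Σ Dₜ/(1+r)ᵗ + TV_8/(1+r)^8 = 35.9486

$35.95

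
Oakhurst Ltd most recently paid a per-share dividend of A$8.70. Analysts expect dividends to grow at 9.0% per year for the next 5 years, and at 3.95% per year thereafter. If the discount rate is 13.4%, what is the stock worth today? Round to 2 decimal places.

Two-stage DDM. Project D₁…D_5 at 0.09, terminal growth 0.0395, discount at r = 0.134.
D_1 = 9.4830
D_2 = 10.3365
D_3 = 11.2668
D_4 = 12.2808
D_5 = 13.3860
Terminal value at t=5: TV = D_6/(r−g) = 13.9148/(0.134−0.0395) = 147.2463
P₀ = 9.4830/(1+0.134)^1 + 10.3365/(1+0.134)^2 + 11.2668/(1+0.134)^3 + 12.2808/(1+0.134)^4 + 13.3860/(1+0.134)^5 + 147.2463/(1+0.134)^5 = 117.2108

A$117.21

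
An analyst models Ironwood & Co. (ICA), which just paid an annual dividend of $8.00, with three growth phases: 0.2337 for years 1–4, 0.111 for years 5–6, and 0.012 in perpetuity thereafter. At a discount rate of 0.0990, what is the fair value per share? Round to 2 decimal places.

Three-stage DDM. Project D₁…D_6; terminal Gordon value at t=6 with g = 0.012; discount at r = 0.099.
D_1 = 9.8696
D_2 = 12.1761
D_3 = 15.0217
D_4 = 18.5323
D_5 = 20.5893
D_6 = 22.8748
TV_6 = 23.1492/(0.099−0.012) = 266.0833
P₀ = Σ Dₜ/(1+r)ᵗ + TV_6/(1+r)^6 = 219.9270

$219.93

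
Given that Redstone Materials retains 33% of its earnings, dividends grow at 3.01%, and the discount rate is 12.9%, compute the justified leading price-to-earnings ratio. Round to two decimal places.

6.77

Payout ratio b = 1 − 0.33 = 0.67.
Justified leading P/E = b/(r−g) = 0.67/(0.129−0.0301) = 6.7745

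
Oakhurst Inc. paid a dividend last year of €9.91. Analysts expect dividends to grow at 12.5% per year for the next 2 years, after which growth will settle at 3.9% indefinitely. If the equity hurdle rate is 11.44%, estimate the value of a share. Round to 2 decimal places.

Two-stage DDM. Project D₁…D_2 at 0.125, terminal growth 0.039, discount at r = 0.1144.
D_1 = 11.1487
D_2 = 12.5423
Terminal value at t=2: TV = D_3/(r−g) = 13.0315/(0.1144−0.039) = 172.8315
P₀ = 11.1487/(1+0.1144)^1 + 12.5423/(1+0.1144)^2 + 172.8315/(1+0.1144)^2 = 159.2721

€159.27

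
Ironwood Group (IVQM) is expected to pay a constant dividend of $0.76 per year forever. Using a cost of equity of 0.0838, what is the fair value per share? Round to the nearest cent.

Zero-growth DDM (perpetuity): P₀ = D/r = 0.76 / 0.0838 = 9.0692

$9.07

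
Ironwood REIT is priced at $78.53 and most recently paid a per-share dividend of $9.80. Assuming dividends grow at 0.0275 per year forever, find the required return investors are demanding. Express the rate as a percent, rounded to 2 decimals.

Rearranging the constant-growth DDM: r = D₁/P₀ + g.
D₁ = 9.80 × (1 + 0.0275) = 10.0695.
r = 10.0695 / 78.53 + 0.0275 = 0.12822 + 0.0275 = 0.15572

15.57%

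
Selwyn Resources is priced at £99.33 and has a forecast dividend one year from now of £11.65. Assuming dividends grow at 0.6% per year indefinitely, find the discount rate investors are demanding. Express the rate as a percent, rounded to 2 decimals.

12.33%

Rearranging the constant-growth DDM: r = D₁/P₀ + g.
r = 11.6500 / 99.33 + 0.006 = 0.11729 + 0.006 = 0.12329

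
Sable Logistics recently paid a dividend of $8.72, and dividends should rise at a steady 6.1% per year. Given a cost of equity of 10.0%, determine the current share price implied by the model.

$237.23

Gordon growth model: P₀ = D₁/(r − g). D₁ = 8.72 × (1 + 0.061) = 9.2519.
P₀ = 9.2519 / (0.1 − 0.061) = 9.2519 / 0.039 = 237.2287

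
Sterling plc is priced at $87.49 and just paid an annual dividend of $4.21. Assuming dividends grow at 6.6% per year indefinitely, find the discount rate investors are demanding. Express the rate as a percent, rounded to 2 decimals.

Rearranging the constant-growth DDM: r = D₁/P₀ + g.
D₁ = 4.21 × (1 + 0.066) = 4.4879.
r = 4.4879 / 87.49 + 0.066 = 0.05130 + 0.066 = 0.11730

11.73%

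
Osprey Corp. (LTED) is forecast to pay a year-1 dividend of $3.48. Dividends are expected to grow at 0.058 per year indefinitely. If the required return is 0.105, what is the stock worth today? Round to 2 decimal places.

$74.04

Gordon growth model: P₀ = D₁/(r − g), with D₁ = 3.48 given directly.
P₀ = 3.4800 / (0.105 − 0.058) = 3.4800 / 0.047 = 74.0426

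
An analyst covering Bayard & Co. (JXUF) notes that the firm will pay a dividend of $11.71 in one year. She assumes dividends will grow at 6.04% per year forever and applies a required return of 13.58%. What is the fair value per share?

Gordon growth model: P₀ = D₁/(r − g), with D₁ = 11.71 given directly.
P₀ = 11.7100 / (0.1358 − 0.0604) = 11.7100 / 0.0754 = 155.3050

$155.31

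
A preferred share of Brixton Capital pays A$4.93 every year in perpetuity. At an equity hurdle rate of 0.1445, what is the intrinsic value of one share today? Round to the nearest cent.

A$34.12

Zero-growth DDM (perpetuity): P₀ = D/r = 4.93 / 0.1445 = 34.1176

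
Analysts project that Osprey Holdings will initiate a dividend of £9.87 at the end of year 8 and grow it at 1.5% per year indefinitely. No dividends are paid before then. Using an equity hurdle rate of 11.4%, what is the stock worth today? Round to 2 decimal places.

Deferred-dividend DDM. At t=7 the remaining stream is a growing perpetuity with first payment D_8 = 9.87.
V_7 = D_8/(r−g) = 9.87/(0.114−0.015) = 99.6970
P₀ = V_7/(1+r)^7 = 99.6970/(1+0.114)^7 = 46.8258

£46.83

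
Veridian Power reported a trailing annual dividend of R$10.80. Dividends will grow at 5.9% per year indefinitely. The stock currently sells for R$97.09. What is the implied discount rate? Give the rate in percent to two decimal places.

17.68%

Rearranging the constant-growth DDM: r = D₁/P₀ + g.
D₁ = 10.80 × (1 + 0.059) = 11.4372.
r = 11.4372 / 97.09 + 0.059 = 0.11780 + 0.059 = 0.17680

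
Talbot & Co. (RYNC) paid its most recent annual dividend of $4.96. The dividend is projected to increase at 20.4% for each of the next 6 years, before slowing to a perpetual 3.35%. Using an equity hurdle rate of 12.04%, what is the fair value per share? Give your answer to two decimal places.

Two-stage DDM. Project D₁…D_6 at 0.204, terminal growth 0.0335, discount at r = 0.1204.
D_1 = 5.9718
D_2 = 7.1901
D_3 = 8.6569
D_4 = 10.4229
D_5 = 12.5491
D_6 = 15.1092
Terminal value at t=6: TV = D_7/(r−g) = 15.6153/(0.1204−0.0335) = 179.6931
P₀ = 5.9718/(1+0.1204)^1 + 7.1901/(1+0.1204)^2 + 8.6569/(1+0.1204)^3 + 10.4229/(1+0.1204)^4 + 12.5491/(1+0.1204)^5 + 15.1092/(1+0.1204)^6 + 179.6931/(1+0.1204)^6 = 129.4172

$129.42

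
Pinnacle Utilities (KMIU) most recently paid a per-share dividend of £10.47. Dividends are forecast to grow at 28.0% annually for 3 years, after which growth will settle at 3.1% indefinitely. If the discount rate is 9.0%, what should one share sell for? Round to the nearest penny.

Two-stage DDM. Project D₁…D_3 at 0.28, terminal growth 0.031, discount at r = 0.09.
D_1 = 13.4016
D_2 = 17.1540
D_3 = 21.9572
Terminal value at t=3: TV = D_4/(r−g) = 22.6379/(0.09−0.031) = 383.6924
P₀ = 13.4016/(1+0.09)^1 + 17.1540/(1+0.09)^2 + 21.9572/(1+0.09)^3 + 383.6924/(1+0.09)^3 = 339.9692

£339.97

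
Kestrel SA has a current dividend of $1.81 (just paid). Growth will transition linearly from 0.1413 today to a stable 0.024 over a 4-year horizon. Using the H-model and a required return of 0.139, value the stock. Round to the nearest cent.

$19.81

H-model: P₀ = D₀[(1+g_L) + H(g_S−g_L)]/(r−g_L), with H = 4/2 = 2.
P₀ = 1.81 × [(1+0.024) + 2×(0.1413−0.024)] / (0.139−0.024)
   = 1.81 × 1.2586 / 0.115 = 19.8093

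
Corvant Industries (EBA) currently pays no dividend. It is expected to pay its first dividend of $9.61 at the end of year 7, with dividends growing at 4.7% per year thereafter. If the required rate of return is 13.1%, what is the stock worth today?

Deferred-dividend DDM. At t=6 the remaining stream is a growing perpetuity with first payment D_7 = 9.61.
V_6 = D_7/(r−g) = 9.61/(0.131−0.047) = 114.4048
P₀ = V_6/(1+r)^6 = 114.4048/(1+0.131)^6 = 54.6599

$54.66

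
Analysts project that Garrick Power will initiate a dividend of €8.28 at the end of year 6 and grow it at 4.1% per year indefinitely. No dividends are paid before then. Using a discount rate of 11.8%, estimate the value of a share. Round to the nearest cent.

Deferred-dividend DDM. At t=5 the remaining stream is a growing perpetuity with first payment D_6 = 8.28.
V_5 = D_6/(r−g) = 8.28/(0.118−0.041) = 107.5325
P₀ = V_5/(1+r)^5 = 107.5325/(1+0.118)^5 = 61.5645

€61.56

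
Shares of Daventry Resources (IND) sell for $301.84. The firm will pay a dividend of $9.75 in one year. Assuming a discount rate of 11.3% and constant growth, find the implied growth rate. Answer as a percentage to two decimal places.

8.07%

From P₀ = D₁/(r − g), the implied growth is g = r − D₁/P₀.
g = 0.113 − 9.75/301.84 = 0.113 − 0.03230 = 0.08070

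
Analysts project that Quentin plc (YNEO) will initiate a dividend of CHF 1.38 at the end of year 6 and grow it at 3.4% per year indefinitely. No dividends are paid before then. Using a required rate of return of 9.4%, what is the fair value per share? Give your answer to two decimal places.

CHF 14.68

Deferred-dividend DDM. At t=5 the remaining stream is a growing perpetuity with first payment D_6 = 1.38.
V_5 = D_6/(r−g) = 1.38/(0.094−0.034) = 23.0000
P₀ = V_5/(1+r)^5 = 23.0000/(1+0.094)^5 = 14.6771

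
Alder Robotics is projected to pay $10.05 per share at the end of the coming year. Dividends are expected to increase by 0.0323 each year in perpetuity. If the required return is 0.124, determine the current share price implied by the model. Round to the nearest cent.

$109.60

Gordon growth model: P₀ = D₁/(r − g), with D₁ = 10.05 given directly.
P₀ = 10.0500 / (0.124 − 0.0323) = 10.0500 / 0.0917 = 109.5965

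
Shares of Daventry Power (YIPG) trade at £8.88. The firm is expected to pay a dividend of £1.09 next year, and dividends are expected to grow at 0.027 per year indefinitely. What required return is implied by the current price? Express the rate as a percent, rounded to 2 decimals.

Rearranging the constant-growth DDM: r = D₁/P₀ + g.
r = 1.0900 / 8.88 + 0.027 = 0.12275 + 0.027 = 0.14975

14.97%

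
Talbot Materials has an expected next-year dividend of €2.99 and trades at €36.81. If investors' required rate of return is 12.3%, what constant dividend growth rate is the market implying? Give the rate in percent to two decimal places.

From P₀ = D₁/(r − g), the implied growth is g = r − D₁/P₀.
g = 0.123 − 2.99/36.81 = 0.123 − 0.08123 = 0.04177

4.18%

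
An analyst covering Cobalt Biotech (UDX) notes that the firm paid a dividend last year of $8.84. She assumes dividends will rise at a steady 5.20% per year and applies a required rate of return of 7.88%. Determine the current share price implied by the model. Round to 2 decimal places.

Gordon growth model: P₀ = D₁/(r − g). D₁ = 8.84 × (1 + 0.052) = 9.2997.
P₀ = 9.2997 / (0.0788 − 0.052) = 9.2997 / 0.0268 = 347.0030

$347.00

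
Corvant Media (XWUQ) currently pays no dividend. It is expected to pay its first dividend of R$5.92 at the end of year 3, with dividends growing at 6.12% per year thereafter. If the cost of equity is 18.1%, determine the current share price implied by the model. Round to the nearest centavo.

Deferred-dividend DDM. At t=2 the remaining stream is a growing perpetuity with first payment D_3 = 5.92.
V_2 = D_3/(r−g) = 5.92/(0.181−0.0612) = 49.4157
P₀ = V_2/(1+r)^2 = 49.4157/(1+0.181)^2 = 35.4295

R$35.43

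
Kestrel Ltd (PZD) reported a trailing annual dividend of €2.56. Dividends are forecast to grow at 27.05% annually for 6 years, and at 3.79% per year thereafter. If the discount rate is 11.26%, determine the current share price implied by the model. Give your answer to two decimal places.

Two-stage DDM. Project D₁…D_6 at 0.2705, terminal growth 0.0379, discount at r = 0.1126.
D_1 = 3.2525
D_2 = 4.1323
D_3 = 5.2501
D_4 = 6.6702
D_5 = 8.4745
D_6 = 10.7668
Terminal value at t=6: TV = D_7/(r−g) = 11.1749/(0.1126−0.0379) = 149.5970
P₀ = 3.2525/(1+0.1126)^1 + 4.1323/(1+0.1126)^2 + 5.2501/(1+0.1126)^3 + 6.6702/(1+0.1126)^4 + 8.4745/(1+0.1126)^5 + 10.7668/(1+0.1126)^6 + 149.5970/(1+0.1126)^6 = 103.9390

€103.94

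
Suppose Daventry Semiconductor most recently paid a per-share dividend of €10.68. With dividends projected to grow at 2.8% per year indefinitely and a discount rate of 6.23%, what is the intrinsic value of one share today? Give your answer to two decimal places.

Gordon growth model: P₀ = D₁/(r − g). D₁ = 10.68 × (1 + 0.028) = 10.9790.
P₀ = 10.9790 / (0.0623 − 0.028) = 10.9790 / 0.0343 = 320.0886

€320.09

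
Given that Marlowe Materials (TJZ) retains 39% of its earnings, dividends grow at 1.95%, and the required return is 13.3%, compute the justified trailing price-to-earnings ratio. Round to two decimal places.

Payout ratio b = 1 − 0.39 = 0.61.
Justified trailing P/E = b(1+g)/(r−g) = 0.61×(1+0.0195)/(0.133−0.0195) = 5.4793

5.48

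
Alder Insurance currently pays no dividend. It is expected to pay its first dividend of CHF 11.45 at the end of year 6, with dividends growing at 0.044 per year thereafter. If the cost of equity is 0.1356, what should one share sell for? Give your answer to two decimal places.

Deferred-dividend DDM. At t=5 the remaining stream is a growing perpetuity with first payment D_6 = 11.45.
V_5 = D_6/(r−g) = 11.45/(0.1356−0.044) = 125.0000
P₀ = V_5/(1+r)^5 = 125.0000/(1+0.1356)^5 = 66.1886

CHF 66.19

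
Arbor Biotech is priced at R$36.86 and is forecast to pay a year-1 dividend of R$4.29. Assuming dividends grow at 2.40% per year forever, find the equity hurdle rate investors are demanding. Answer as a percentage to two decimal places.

14.04%

Rearranging the constant-growth DDM: r = D₁/P₀ + g.
r = 4.2900 / 36.86 + 0.024 = 0.11639 + 0.024 = 0.14039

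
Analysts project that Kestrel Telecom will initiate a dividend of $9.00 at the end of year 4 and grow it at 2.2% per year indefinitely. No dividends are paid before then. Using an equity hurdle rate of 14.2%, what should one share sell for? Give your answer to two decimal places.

Deferred-dividend DDM. At t=3 the remaining stream is a growing perpetuity with first payment D_4 = 9.00.
V_3 = D_4/(r−g) = 9.00/(0.142−0.022) = 75.0000
P₀ = V_3/(1+r)^3 = 75.0000/(1+0.142)^3 = 50.3574

$50.36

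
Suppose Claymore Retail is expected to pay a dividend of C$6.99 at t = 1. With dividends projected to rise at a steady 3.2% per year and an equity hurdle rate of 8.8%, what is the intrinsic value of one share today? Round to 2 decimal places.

C$124.82

Gordon growth model: P₀ = D₁/(r − g), with D₁ = 6.99 given directly.
P₀ = 6.9900 / (0.088 − 0.032) = 6.9900 / 0.056 = 124.8214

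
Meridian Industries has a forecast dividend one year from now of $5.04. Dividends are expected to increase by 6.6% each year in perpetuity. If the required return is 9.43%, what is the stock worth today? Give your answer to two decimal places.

Gordon growth model: P₀ = D₁/(r − g), with D₁ = 5.04 given directly.
P₀ = 5.0400 / (0.0943 − 0.066) = 5.0400 / 0.0283 = 178.0919

$178.09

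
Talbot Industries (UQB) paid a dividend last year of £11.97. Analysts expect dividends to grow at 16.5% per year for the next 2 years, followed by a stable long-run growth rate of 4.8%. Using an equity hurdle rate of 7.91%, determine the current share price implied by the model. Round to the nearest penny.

Two-stage DDM. Project D₁…D_2 at 0.165, terminal growth 0.048, discount at r = 0.0791.
D_1 = 13.9451
D_2 = 16.2460
Terminal value at t=2: TV = D_3/(r−g) = 17.0258/(0.0791−0.048) = 547.4531
P₀ = 13.9451/(1+0.0791)^1 + 16.2460/(1+0.0791)^2 + 547.4531/(1+0.0791)^2 = 497.0104

£497.01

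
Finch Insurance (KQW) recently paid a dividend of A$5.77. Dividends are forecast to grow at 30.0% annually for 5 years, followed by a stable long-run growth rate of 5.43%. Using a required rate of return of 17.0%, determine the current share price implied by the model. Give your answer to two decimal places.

Two-stage DDM. Project D₁…D_5 at 0.3, terminal growth 0.0543, discount at r = 0.17.
D_1 = 7.5010
D_2 = 9.7513
D_3 = 12.6767
D_4 = 16.4797
D_5 = 21.4236
Terminal value at t=5: TV = D_6/(r−g) = 22.5869/(0.17−0.0543) = 195.2196
P₀ = 7.5010/(1+0.17)^1 + 9.7513/(1+0.17)^2 + 12.6767/(1+0.17)^3 + 16.4797/(1+0.17)^4 + 21.4236/(1+0.17)^5 + 195.2196/(1+0.17)^5 = 129.0573

A$129.06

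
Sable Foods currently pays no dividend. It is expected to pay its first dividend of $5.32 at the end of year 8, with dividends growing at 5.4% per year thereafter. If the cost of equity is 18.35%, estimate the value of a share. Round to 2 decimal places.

$12.63

Deferred-dividend DDM. At t=7 the remaining stream is a growing perpetuity with first payment D_8 = 5.32.
V_7 = D_8/(r−g) = 5.32/(0.1835−0.054) = 41.0811
P₀ = V_7/(1+r)^7 = 41.0811/(1+0.1835)^7 = 12.6318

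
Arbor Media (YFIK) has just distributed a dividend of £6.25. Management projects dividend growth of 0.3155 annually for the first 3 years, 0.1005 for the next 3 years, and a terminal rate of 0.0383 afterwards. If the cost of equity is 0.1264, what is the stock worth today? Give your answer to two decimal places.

£163.72

Three-stage DDM. Project D₁…D_6; terminal Gordon value at t=6 with g = 0.0383; discount at r = 0.1264.
D_1 = 8.2219
D_2 = 10.8159
D_3 = 14.2283
D_4 = 15.6582
D_5 = 17.2319
D_6 = 18.9637
TV_6 = 19.6900/(0.1264−0.0383) = 223.4960
P₀ = Σ Dₜ/(1+r)ᵗ + TV_6/(1+r)^6 = 163.7187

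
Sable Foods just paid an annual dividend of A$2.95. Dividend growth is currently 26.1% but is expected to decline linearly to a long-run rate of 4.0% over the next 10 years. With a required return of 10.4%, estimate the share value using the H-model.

A$98.87

H-model: P₀ = D₀[(1+g_L) + H(g_S−g_L)]/(r−g_L), with H = 10/2 = 5.
P₀ = 2.95 × [(1+0.04) + 5×(0.261−0.04)] / (0.104−0.04)
   = 2.95 × 2.1450 / 0.064 = 98.8711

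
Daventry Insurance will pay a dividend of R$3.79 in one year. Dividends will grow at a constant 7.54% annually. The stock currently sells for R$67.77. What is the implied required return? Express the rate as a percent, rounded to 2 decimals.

13.13%

Rearranging the constant-growth DDM: r = D₁/P₀ + g.
r = 3.7900 / 67.77 + 0.0754 = 0.05592 + 0.0754 = 0.13132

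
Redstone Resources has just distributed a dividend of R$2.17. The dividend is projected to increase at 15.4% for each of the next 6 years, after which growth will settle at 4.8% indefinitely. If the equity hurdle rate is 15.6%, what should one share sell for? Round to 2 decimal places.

Two-stage DDM. Project D₁…D_6 at 0.154, terminal growth 0.048, discount at r = 0.156.
D_1 = 2.5042
D_2 = 2.8898
D_3 = 3.3349
D_4 = 3.8484
D_5 = 4.4411
D_6 = 5.1250
Terminal value at t=6: TV = D_7/(r−g) = 5.3710/(0.156−0.048) = 49.7316
P₀ = 2.5042/(1+0.156)^1 + 2.8898/(1+0.156)^2 + 3.3349/(1+0.156)^3 + 3.8484/(1+0.156)^4 + 4.4411/(1+0.156)^5 + 5.1250/(1+0.156)^6 + 49.7316/(1+0.156)^6 = 33.7808

R$33.78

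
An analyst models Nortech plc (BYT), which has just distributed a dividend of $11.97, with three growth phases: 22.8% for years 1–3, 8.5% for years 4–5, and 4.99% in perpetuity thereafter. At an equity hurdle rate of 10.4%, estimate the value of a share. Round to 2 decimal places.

$385.48

Three-stage DDM. Project D₁…D_5; terminal Gordon value at t=5 with g = 0.0499; discount at r = 0.104.
D_1 = 14.6992
D_2 = 18.0506
D_3 = 22.1661
D_4 = 24.0502
D_5 = 26.0945
TV_5 = 27.3966/(0.104−0.0499) = 506.4066
P₀ = Σ Dₜ/(1+r)ᵗ + TV_5/(1+r)^5 = 385.4823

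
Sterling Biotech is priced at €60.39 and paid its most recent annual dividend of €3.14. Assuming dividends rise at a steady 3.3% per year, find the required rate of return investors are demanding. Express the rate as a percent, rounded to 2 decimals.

8.67%

Rearranging the constant-growth DDM: r = D₁/P₀ + g.
D₁ = 3.14 × (1 + 0.033) = 3.2436.
r = 3.2436 / 60.39 + 0.033 = 0.05371 + 0.033 = 0.08671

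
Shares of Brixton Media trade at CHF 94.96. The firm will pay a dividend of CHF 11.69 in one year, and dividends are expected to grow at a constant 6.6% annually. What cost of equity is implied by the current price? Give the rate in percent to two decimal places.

Rearranging the constant-growth DDM: r = D₁/P₀ + g.
r = 11.6900 / 94.96 + 0.066 = 0.12310 + 0.066 = 0.18910

18.91%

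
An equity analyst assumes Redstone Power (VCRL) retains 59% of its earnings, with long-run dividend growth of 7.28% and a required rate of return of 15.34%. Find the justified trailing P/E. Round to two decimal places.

Payout ratio b = 1 − 0.59 = 0.41.
Justified trailing P/E = b(1+g)/(r−g) = 0.41×(1+0.0728)/(0.1534−0.0728) = 5.4572

5.46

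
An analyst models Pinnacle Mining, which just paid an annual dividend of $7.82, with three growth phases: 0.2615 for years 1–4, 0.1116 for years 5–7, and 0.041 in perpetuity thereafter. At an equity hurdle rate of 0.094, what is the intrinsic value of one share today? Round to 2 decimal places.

$372.93

Three-stage DDM. Project D₁…D_7; terminal Gordon value at t=7 with g = 0.041; discount at r = 0.094.
D_1 = 9.8649
D_2 = 12.4446
D_3 = 15.6989
D_4 = 19.8041
D_5 = 22.0143
D_6 = 24.4711
D_7 = 27.2020
TV_7 = 28.3173/(0.094−0.041) = 534.2890
P₀ = Σ Dₜ/(1+r)ᵗ + TV_7/(1+r)^7 = 372.9322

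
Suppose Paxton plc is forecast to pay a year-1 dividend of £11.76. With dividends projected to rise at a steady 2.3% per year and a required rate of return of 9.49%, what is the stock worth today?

Gordon growth model: P₀ = D₁/(r − g), with D₁ = 11.76 given directly.
P₀ = 11.7600 / (0.0949 − 0.023) = 11.7600 / 0.0719 = 163.5605

£163.56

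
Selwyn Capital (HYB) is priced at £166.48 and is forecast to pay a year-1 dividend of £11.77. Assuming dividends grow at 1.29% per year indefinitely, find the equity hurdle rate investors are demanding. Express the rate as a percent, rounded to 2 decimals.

Rearranging the constant-growth DDM: r = D₁/P₀ + g.
r = 11.7700 / 166.48 + 0.0129 = 0.07070 + 0.0129 = 0.08360

8.36%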